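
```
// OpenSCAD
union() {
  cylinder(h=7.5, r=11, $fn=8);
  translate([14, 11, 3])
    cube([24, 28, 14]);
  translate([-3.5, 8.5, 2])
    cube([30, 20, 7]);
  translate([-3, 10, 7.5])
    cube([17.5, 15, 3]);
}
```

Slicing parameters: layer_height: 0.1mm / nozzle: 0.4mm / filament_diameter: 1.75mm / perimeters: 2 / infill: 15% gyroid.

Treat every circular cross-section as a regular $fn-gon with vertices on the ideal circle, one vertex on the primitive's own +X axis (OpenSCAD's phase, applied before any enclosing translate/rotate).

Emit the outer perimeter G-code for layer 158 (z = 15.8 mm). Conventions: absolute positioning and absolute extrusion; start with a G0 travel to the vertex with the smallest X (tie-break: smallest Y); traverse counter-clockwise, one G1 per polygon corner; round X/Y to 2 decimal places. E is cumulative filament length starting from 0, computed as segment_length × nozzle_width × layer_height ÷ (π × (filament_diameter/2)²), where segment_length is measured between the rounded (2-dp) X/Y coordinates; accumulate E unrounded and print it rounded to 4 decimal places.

G0 X14.00 Y11.00 Z15.80
G1 X38.00 Y11.00 E0.3991
G1 X38.00 Y39.00 E0.8648
G1 X14.00 Y39.00 E1.2639
G1 X14.00 Y11.00 E1.7295

At z = 15.8 mm: the cylinder is not intersected at this z (z outside [0, 7.5]); the 24×28 cube at (14, 11) contributes its full rectangle; the cube at (-3.5, 8.5) is not intersected at this z (z outside [2, 9]); the cube at (-3, 10) is not intersected at this z (z outside [7.5, 10.5]); Taking the union: only the 24×28 cube at (14, 11) is present, so the union is just that shape — 1 connected region. The outline is a single polygon with 4 vertices. Extrusion per mm of travel: 0.4 × 0.1 / (π × 0.875²) = 0.016630. Accumulating E over each segment gives final E = 1.7295.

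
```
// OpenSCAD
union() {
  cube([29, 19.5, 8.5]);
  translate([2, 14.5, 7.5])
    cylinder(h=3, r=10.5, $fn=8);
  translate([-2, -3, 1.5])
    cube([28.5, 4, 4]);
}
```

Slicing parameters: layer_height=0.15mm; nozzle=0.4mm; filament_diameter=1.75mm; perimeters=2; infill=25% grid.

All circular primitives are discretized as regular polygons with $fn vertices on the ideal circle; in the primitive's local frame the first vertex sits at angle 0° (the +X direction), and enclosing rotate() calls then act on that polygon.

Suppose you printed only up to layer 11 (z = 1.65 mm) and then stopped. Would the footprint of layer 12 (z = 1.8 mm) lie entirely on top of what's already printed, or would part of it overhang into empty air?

Compare the two slices. At z = 1.65: the 29×19.5 cube contributes its full rectangle (area 565.50 mm²); the cylinder at (2, 14.5) is not intersected at this z (z outside [7.5, 10.5]); the 28.5×4 cube at (-2, -3) contributes its full rectangle (area 114.00 mm²); Combining (union): the regions partially overlap — summed areas 679.50 mm² minus the doubly-counted overlap 26.50 mm² gives 653.00 mm² — area = 653.00 mm². At z = 1.8: the cube (footprint 29×19.5) is included at this height (area 565.50 mm²); the cylinder at (2, 14.5) is absent (z outside [7.5, 10.5]); the 28.5×4 cube at (-2, -3) contributes its full rectangle (area 114.00 mm²); Taking the union: the regions partially overlap — summed areas 679.50 mm² minus the doubly-counted overlap 26.50 mm² gives 653.00 mm² — area = 653.00 mm². Checking containment: the cross-section at z = 1.8 is a subset of the cross-section at z = 1.65.

entirely on top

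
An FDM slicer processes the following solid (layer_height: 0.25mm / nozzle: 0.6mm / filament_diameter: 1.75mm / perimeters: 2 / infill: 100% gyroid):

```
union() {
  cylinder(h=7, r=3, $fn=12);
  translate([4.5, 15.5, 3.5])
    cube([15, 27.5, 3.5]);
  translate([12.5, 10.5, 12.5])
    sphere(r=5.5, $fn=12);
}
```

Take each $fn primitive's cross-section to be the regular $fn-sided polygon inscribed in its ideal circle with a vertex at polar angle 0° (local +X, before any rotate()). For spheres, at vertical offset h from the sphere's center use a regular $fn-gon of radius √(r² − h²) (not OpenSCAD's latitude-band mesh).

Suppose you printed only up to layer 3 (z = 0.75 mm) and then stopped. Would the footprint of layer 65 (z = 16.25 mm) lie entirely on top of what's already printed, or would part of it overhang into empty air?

Compare the two slices. At z = 0.75: the cylinder: section is a regular 12-gon, circumradius r=3 (area = (12/2)·3.000²·sin(360°/12) = 27.00 mm²); the cube at (4.5, 15.5) does not reach this height (z outside [3.5, 7]); the sphere at (12.5, 10.5) is not intersected at this z (|z−center|=11.750 > r=5.5); Taking the union: only the r=3 cylinder is present, so the union is just that shape — area = 27.00 mm². At z = 16.25: the cylinder is absent (z outside [0, 7]); the cube at (4.5, 15.5) is absent (z outside [3.5, 7]); the sphere at (12.5, 10.5): section is a regular 12-gon, circumradius = √(r²−h²) = √(5.5²−3.75²) = 4.023 (area = (12/2)·4.023²·sin(360°/12) = 48.56 mm²); Taking the union: only the r=5.5 sphere at (12.5, 10.5) is present, so the union is just that shape — area = 48.56 mm². Checking containment: at z = 16.25 the cross-section extends beyond the z = 0.75 cross-section by about 48.56 mm².

part overhangs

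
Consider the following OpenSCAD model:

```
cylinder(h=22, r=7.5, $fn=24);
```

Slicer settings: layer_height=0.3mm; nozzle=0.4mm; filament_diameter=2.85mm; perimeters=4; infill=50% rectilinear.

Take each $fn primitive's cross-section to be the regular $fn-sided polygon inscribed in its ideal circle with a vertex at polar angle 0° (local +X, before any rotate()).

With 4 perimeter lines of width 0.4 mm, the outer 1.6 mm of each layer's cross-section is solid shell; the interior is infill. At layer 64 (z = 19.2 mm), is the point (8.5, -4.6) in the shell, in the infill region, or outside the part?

At z = 19.2 mm: the cylinder: section is a regular 24-gon, circumradius r=7.5. Overall, the cross-section is a single solid region. The nearest boundary edge runs (5.30, -5.30)→(6.50, -3.75); distance from the point to it = 2.18 mm. The point is not inside any of the regions above, so it lies outside the cross-section (2.18 mm from the nearest boundary).

outside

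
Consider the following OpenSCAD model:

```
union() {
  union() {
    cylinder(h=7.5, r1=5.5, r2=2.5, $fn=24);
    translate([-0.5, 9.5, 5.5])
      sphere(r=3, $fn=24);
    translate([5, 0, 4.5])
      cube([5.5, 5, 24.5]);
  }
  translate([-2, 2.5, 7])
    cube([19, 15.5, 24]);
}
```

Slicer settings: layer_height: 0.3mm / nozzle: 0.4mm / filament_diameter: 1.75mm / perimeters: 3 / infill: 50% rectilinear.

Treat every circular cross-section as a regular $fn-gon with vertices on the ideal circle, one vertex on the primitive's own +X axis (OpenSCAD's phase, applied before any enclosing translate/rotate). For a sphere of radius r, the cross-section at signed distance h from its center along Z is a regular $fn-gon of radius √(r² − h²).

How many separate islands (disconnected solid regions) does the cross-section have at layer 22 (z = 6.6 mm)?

At z = 6.6 mm: the cone (r1=5.5→r2=2.5) has section circumradius 2.860 here — a regular 24-gon; the r=3 sphere at (-0.5, 9.5) contributes a regular 24-gon of circumradius √(3²−1.1²) = 2.791; the 5.5×5 cube at (5, 0) contributes its full rectangle; Merging all regions: the 3 present regions are separate (no shared area or edge), so areas and boundary lengths simply add and each stays a separate island — 3 connected regions; the cube at (-2, 2.5) is not intersected at this z (z outside [7, 31]); Taking the union: only the result so far is present, so the union is just that shape — 3 connected regions. Overall, the cross-section has 3 separate islands. Island count = 3.

3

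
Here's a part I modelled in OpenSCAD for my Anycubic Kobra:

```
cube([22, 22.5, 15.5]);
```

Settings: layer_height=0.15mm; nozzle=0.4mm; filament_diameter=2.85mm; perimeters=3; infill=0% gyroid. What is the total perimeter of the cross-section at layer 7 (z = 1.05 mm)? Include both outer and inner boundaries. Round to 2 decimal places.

89.00 mm

At z = 1.05 mm: the cube is present — its section is the full 22×22.5 rectangle (perimeter 89.00 mm). Overall, the cross-section is a single solid region. Total boundary length (outer) = 89.00 mm.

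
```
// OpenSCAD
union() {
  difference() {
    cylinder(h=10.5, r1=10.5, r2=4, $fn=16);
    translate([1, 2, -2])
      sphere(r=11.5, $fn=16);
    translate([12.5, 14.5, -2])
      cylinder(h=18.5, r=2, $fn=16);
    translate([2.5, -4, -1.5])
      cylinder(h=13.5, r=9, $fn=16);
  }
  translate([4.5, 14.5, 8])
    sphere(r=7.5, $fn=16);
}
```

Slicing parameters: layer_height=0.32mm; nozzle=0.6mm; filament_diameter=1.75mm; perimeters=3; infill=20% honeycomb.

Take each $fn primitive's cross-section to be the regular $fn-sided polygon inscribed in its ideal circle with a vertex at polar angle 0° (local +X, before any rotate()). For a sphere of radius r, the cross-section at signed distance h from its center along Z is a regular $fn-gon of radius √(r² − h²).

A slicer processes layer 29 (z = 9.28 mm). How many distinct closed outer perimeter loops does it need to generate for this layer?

2

At z = 9.28 mm: the cone: at t=0.884 of its height the radius interpolates to r₁+(r₂−r₁)t = 4.755, giving a regular 16-gon of that circumradius; the r=11.5 sphere at (1, 2) slices to a regular 16-gon of circumradius 2.239 (√(r²−h²) with h=11.28 from center); the cylinder at (12.5, 14.5): section is a regular 16-gon, circumradius r=2; the r=9 cylinder at (2.5, -4) gives a regular 16-gon of circumradius 9 (constant along its height); Taking the first minus the rest: starting from the cone, the r=11.5 sphere at (1, 2) lies wholly inside it (removes its full 15.34 mm² and its 13.98 mm outline becomes a hole wall); the r=2 cylinder at (12.5, 14.5) misses the remaining region (no effect); the r=9 cylinder at (2.5, -4) partially overlaps it — only the 51.77 mm² overlap (of its 247.98 mm²) is removed, clipping the outline — 1 connected region; the r=7.5 sphere at (4.5, 14.5) slices to a regular 16-gon of circumradius 7.390 (√(r²−h²) with h=1.28 from center); Merging all regions: the 2 present regions are separate (no shared area or edge), so areas and boundary lengths simply add and each stays a separate island — 2 connected regions. The result has 2 disconnected regions.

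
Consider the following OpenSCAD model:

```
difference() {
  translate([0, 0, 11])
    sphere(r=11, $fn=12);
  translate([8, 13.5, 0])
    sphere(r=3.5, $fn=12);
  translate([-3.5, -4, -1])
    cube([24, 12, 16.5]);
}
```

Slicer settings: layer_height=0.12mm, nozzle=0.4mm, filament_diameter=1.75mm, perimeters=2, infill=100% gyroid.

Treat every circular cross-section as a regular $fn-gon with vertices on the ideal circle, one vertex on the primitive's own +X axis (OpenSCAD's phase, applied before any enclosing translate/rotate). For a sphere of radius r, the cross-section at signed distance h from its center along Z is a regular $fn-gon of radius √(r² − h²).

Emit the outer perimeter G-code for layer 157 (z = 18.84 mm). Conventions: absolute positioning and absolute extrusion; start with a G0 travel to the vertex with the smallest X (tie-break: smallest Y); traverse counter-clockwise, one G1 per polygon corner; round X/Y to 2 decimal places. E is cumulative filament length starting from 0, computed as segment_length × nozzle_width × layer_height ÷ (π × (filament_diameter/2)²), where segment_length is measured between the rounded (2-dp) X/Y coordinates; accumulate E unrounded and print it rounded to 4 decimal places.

G0 X-7.72 Y0.00 Z18.84
G1 X-6.68 Y-3.86 E0.0798
G1 X-3.86 Y-6.68 E0.1594
G1 X0.00 Y-7.72 E0.2391
G1 X3.86 Y-6.68 E0.3189
G1 X6.68 Y-3.86 E0.3985
G1 X7.72 Y0.00 E0.4783
G1 X6.68 Y3.86 E0.5581
G1 X3.86 Y6.68 E0.6376
G1 X0.00 Y7.72 E0.7174
G1 X-3.86 Y6.68 E0.7972
G1 X-6.68 Y3.86 E0.8768
G1 X-7.72 Y0.00 E0.9566

At z = 18.84 mm: the r=11 sphere contributes a regular 12-gon of circumradius √(11²−7.84²) = 7.716; the sphere at (8, 13.5) does not reach this height (|z−center|=18.840 > r=3.5); the cube at (-3.5, -4) is absent (z outside [-1, 15.5]); Subtracting the remaining from the first: none of the subtracted shapes is present at this height, so the r=11 sphere is unchanged — 1 connected region. The outline is a single polygon with 12 vertices. Extrusion per mm of travel: 0.4 × 0.12 / (π × 0.875²) = 0.019956. Accumulating E over each segment gives final E = 0.9566.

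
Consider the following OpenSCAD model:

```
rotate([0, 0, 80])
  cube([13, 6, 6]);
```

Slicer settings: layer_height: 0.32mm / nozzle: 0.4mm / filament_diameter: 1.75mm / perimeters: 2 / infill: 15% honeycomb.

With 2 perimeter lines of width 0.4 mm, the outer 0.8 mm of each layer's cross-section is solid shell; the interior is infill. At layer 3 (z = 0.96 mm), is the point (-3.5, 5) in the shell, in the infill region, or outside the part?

infill

At z = 0.96 mm: the cube is present — its section is the full 13×6 rectangle; (whole slice rotated 80° about Z — lengths, areas and connectivity unchanged). Overall, the cross-section is a single solid region. Undo the 80° rotation: the query point maps to (4.316, 4.315) in the un-rotated model frame. The nearest boundary edge runs (13.00, 6.00)→(0.00, 6.00); distance from the point to it = 1.68 mm. The point is inside the cross-section and 1.68 mm from the nearest boundary — more than the 0.8 mm shell width (2 × 0.4), so it's in the infill interior.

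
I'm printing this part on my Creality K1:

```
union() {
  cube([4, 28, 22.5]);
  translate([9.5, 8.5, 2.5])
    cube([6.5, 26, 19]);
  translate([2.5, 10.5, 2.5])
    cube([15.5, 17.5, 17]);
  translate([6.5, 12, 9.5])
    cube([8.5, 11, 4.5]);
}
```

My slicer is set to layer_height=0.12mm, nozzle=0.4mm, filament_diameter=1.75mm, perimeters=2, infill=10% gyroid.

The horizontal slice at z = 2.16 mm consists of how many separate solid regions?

1

At z = 2.16 mm: the cube (footprint 4×28) is included at this height; the cube at (9.5, 8.5) is not intersected at this z (z outside [2.5, 21.5]); the cube at (2.5, 10.5) is absent (z outside [2.5, 19.5]); the cube at (6.5, 12) is absent (z outside [9.5, 14]); Merging all regions: only the 4×28 cube is present, so the union is just that shape — 1 connected region. The result has 1 disconnected region.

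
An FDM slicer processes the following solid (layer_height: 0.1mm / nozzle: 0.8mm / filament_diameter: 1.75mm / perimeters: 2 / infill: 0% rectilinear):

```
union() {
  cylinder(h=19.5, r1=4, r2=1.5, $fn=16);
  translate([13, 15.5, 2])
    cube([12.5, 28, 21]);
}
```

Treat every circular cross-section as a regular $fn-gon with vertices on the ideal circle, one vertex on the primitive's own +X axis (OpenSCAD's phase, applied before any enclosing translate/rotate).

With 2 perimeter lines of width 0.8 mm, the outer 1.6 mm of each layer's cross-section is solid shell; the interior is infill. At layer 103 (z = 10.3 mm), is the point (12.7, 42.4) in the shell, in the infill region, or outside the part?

At z = 10.3 mm: the cone: at t=0.528 of its height the radius interpolates to r₁+(r₂−r₁)t = 2.679, giving a regular 16-gon of that circumradius; the 12.5×28 cube at (13, 15.5) contributes its full rectangle; Merging all regions: the 2 present regions are separate (no shared area or edge), so areas and boundary lengths simply add and each stays a separate island — 2 connected regions. Overall, the cross-section has 2 separate islands. The nearest boundary edge runs (13.00, 15.50)→(13.00, 43.50); distance from the point to it = 0.30 mm. The point is not inside any of the regions above, so it lies outside the cross-section (0.30 mm from the nearest boundary).

outside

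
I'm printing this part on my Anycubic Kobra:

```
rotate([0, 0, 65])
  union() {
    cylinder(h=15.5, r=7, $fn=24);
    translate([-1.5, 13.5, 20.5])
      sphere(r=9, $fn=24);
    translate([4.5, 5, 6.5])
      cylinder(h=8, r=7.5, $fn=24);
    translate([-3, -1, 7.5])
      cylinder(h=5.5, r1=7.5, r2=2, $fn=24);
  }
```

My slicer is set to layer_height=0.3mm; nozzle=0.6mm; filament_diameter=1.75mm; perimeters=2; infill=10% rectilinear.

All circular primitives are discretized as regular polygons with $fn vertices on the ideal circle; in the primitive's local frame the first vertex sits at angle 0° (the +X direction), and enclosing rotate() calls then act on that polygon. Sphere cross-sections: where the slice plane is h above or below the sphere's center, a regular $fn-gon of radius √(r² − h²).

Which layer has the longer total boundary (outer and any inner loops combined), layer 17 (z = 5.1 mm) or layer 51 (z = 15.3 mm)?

layer 51 (z = 15.3 mm)

Layer 17 (z = 5.1): the r=7 cylinder gives a regular 24-gon of circumradius 7 (constant along its height) (perimeter = 2·24·7.000·sin(180°/24) = 43.86 mm); the sphere at (-1.5, 13.5) is not intersected at this z (|z−center|=15.400 > r=9); the cylinder at (4.5, 5) does not reach this height (z outside [6.5, 14.5]); the cone at (-3, -1) is absent (z outside [7.5, 13]); Merging all regions: only the r=7 cylinder is present, so the union is just that shape — boundary = 43.86 mm; (whole slice rotated 65° about Z — lengths, areas and connectivity unchanged). So its perimeter = 43.86 mm. Layer 51 (z = 15.3): the r=7 cylinder contributes a regular 24-gon of circumradius 7 (perimeter = 2·24·7.000·sin(180°/24) = 43.86 mm); the r=9 sphere at (-1.5, 13.5) slices to a regular 24-gon of circumradius 7.346 (√(r²−h²) with h=5.2 from center) (perimeter = 2·24·7.346·sin(180°/24) = 46.02 mm); the cylinder at (4.5, 5) does not reach this height (z outside [6.5, 14.5]); the cone at (-3, -1) does not reach this height (z outside [7.5, 13]); Merging all regions: the regions partially overlap (shared area 1.96 mm²), so the edge portions inside another operand are dropped and the merged outline is re-measured after clipping — boundary = 81.17 mm; (whole slice rotated 65° about Z — lengths, areas and connectivity unchanged). So its perimeter = 81.17 mm. Layer 51 is larger (81.17 vs 43.86 mm).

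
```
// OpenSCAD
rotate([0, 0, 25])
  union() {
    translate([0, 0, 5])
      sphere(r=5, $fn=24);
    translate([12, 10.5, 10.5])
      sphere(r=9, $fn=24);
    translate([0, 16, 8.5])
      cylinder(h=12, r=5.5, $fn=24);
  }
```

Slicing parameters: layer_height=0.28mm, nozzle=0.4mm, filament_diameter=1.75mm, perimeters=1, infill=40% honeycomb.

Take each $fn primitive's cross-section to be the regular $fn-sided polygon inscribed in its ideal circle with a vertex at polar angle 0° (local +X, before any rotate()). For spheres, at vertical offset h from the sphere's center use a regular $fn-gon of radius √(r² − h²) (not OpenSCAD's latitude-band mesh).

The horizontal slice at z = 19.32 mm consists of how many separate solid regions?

At z = 19.32 mm: the sphere is not intersected at this z (|z−center|=14.320 > r=5); the r=9 sphere at (12, 10.5) slices to a regular 24-gon of circumradius 1.791 (√(r²−h²) with h=8.82 from center); the r=5.5 cylinder at (0, 16) gives a regular 24-gon of circumradius 5.5 (constant along its height); Taking the union: the 2 present regions are separate (no shared area or edge), so areas and boundary lengths simply add and each stays a separate island — 2 connected regions; (whole slice rotated 25° about Z — lengths, areas and connectivity unchanged). The result has 2 disconnected regions.

2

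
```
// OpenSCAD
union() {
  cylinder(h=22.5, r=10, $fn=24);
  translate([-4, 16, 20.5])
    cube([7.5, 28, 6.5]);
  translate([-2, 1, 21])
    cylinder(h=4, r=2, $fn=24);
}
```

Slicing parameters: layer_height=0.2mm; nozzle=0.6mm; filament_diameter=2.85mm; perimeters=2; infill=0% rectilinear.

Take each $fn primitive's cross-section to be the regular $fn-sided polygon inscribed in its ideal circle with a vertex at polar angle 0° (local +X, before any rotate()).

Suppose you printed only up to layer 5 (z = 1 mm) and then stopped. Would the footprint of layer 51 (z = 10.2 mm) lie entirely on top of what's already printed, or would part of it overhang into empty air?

Compare the two slices. At z = 1: the r=10 cylinder gives a regular 24-gon of circumradius 10 (constant along its height) (area = (24/2)·10.000²·sin(360°/24) = 310.58 mm²); the cube at (-4, 16) is absent (z outside [20.5, 27]); the cylinder at (-2, 1) does not reach this height (z outside [21, 25]); Merging all regions: only the r=10 cylinder is present, so the union is just that shape — area = 310.58 mm². At z = 10.2: the r=10 cylinder gives a regular 24-gon of circumradius 10 (constant along its height) (area = (24/2)·10.000²·sin(360°/24) = 310.58 mm²); the cube at (-4, 16) does not reach this height (z outside [20.5, 27]); the cylinder at (-2, 1) does not reach this height (z outside [21, 25]); Combining (union): only the r=10 cylinder is present, so the union is just that shape — area = 310.58 mm². Checking containment: the cross-section at z = 10.2 is a subset of the cross-section at z = 1.

entirely on top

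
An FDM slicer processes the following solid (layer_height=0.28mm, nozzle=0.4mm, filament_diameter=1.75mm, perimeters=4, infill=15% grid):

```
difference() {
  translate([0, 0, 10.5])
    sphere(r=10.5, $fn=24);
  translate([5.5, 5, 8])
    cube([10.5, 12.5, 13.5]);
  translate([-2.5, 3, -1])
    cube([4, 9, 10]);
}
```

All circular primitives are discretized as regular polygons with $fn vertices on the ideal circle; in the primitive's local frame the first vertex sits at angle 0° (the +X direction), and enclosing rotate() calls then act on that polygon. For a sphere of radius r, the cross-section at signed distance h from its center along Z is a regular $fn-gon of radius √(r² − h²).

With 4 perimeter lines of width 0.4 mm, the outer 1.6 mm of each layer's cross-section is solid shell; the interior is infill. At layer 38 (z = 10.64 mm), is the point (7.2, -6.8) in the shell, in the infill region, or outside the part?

shell

At z = 10.64 mm: the r=10.5 sphere contributes a regular 24-gon of circumradius √(10.5²−0.14²) = 10.499; the cube at (5.5, 5) is present — its section is the full 10.5×12.5 rectangle; the cube at (-2.5, 3) is absent (z outside [-1, 9]); After the difference (first − rest): starting from the r=10.5 sphere, the 10.5×12.5 cube at (5.5, 5) partially overlaps it — only the 8.33 mm² overlap (of its 131.25 mm²) is removed, clipping the outline — 1 connected region. Overall, the cross-section is a single solid region. The nearest boundary edge runs (9.09, -5.25)→(7.42, -7.42); distance from the point to it = 0.56 mm. The point is inside the cross-section, 0.56 mm from the nearest boundary — within the 1.6 mm shell band (4 × 0.4).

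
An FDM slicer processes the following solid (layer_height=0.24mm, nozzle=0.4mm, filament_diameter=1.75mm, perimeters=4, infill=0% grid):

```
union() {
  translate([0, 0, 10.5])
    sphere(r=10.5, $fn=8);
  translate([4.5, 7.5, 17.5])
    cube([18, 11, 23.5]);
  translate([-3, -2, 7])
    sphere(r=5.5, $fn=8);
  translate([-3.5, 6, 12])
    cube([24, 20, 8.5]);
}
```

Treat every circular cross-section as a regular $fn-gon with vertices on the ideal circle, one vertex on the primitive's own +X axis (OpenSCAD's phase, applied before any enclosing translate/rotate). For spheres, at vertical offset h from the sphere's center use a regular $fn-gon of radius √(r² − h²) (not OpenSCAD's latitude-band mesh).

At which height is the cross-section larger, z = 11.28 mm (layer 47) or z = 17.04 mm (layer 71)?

Layer 47 (z = 11.28): the r=10.5 sphere slices to a regular 8-gon of circumradius 10.471 (√(r²−h²) with h=0.78 from center) (area = (8/2)·10.471²·sin(360°/8) = 310.11 mm²); the cube at (4.5, 7.5) is not intersected at this z (z outside [17.5, 41]); the r=5.5 sphere at (-3, -2) slices to a regular 8-gon of circumradius 3.454 (√(r²−h²) with h=4.28 from center) (area = (8/2)·3.454²·sin(360°/8) = 33.75 mm²); the cube at (-3.5, 6) is absent (z outside [12, 20.5]); Taking the union: the r=5.5 sphere at (-3, -2) lies entirely inside the r=10.5 sphere, so the union is just the r=10.5 sphere — area = 310.11 mm². So its area = 310.11 mm². Layer 71 (z = 17.04): the sphere: section is a regular 8-gon, circumradius = √(r²−h²) = √(10.5²−6.54²) = 8.215 (area = (8/2)·8.215²·sin(360°/8) = 190.86 mm²); the cube at (4.5, 7.5) does not reach this height (z outside [17.5, 41]); the sphere at (-3, -2) is not intersected at this z (|z−center|=10.040 > r=5.5); the cube at (-3.5, 6) (footprint 24×20) is included at this height (area 480.00 mm²); Combining (union): the regions partially overlap — summed areas 670.86 mm² minus the doubly-counted overlap 11.13 mm² gives 659.72 mm² — area = 659.72 mm². So its area = 659.72 mm². Layer 71 is larger (659.72 vs 310.11 mm²).

layer 71 (z = 17.04 mm)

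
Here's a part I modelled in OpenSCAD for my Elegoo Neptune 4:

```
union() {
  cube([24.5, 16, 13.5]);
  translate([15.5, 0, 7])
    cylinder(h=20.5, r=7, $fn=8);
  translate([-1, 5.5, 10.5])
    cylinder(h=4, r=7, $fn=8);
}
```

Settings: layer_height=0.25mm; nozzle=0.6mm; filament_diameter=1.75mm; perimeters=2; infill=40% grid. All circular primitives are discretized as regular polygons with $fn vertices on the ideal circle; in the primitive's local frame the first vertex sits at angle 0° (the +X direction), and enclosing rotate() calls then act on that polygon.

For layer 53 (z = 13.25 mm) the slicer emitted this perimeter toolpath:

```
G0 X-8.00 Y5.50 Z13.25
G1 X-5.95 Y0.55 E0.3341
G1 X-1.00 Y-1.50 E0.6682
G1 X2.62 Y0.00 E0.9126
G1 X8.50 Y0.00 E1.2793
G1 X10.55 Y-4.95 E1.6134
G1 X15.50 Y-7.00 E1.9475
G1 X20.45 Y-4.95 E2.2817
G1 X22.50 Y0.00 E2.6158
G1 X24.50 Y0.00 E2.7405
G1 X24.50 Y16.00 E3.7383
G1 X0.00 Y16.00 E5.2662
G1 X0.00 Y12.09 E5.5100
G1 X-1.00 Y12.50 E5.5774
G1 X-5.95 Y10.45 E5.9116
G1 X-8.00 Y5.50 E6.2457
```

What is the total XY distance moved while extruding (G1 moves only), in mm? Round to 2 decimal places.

100.15 mm

Sum the Euclidean lengths of each G1 segment: total = 100.15 mm.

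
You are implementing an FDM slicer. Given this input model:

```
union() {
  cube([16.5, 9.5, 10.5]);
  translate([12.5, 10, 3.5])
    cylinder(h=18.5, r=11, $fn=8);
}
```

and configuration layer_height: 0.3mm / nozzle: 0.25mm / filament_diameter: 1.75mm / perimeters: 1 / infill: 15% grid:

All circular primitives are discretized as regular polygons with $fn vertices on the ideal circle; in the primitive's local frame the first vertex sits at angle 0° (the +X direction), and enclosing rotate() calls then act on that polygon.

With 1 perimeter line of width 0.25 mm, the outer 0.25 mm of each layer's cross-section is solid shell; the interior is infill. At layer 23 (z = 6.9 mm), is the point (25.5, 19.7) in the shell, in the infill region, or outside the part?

outside

At z = 6.9 mm: the 16.5×9.5 cube contributes its full rectangle; the cylinder at (12.5, 10): section is a regular 8-gon, circumradius r=11; Combining (union): the regions partially overlap (shared area 116.38 mm²), so overlapping operands fuse into one piece — 1 connected region. Overall, the cross-section is a single solid region. The nearest boundary edge runs (20.28, 17.78)→(23.50, 10.00); distance from the point to it = 5.56 mm. The point is not inside any of the regions above, so it lies outside the cross-section (5.56 mm from the nearest boundary).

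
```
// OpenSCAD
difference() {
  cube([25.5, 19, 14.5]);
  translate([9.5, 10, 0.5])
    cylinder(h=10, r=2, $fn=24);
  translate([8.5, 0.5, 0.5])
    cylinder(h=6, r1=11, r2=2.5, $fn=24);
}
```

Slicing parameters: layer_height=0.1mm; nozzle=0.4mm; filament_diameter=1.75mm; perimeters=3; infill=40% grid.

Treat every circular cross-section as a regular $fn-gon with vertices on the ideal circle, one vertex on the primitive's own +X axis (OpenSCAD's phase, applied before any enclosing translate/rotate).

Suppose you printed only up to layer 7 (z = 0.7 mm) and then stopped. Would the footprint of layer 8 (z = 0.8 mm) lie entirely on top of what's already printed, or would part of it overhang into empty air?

Compare the two slices. At z = 0.7: the 25.5×19 cube contributes its full rectangle (area 484.50 mm²); the r=2 cylinder at (9.5, 10) contributes a regular 24-gon of circumradius 2 (area = (24/2)·2.000²·sin(360°/24) = 12.42 mm²); the cone at (8.5, 0.5): at t=0.033 of its height the radius interpolates to r₁+(r₂−r₁)t = 10.717, giving a regular 24-gon of that circumradius (area = (24/2)·10.717²·sin(360°/24) = 356.69 mm²); After the difference (first − rest): starting from the 25.5×19 cube (484.50 mm²), the r=2 cylinder at (9.5, 10) lies wholly inside it (removes its full 12.42 mm² and its 12.53 mm outline becomes a hole wall); the cone at (8.5, 0.5) partially overlaps it — only the 168.27 mm² overlap (of its 356.69 mm²) is removed, clipping the outline — area = 303.81 mm². At z = 0.8: the cube is present — its section is the full 25.5×19 rectangle (area 484.50 mm²); the cylinder at (9.5, 10): section is a regular 24-gon, circumradius r=2 (area = (24/2)·2.000²·sin(360°/24) = 12.42 mm²); the cone at (8.5, 0.5): at t=0.050 of its height the radius interpolates to r₁+(r₂−r₁)t = 10.575, giving a regular 24-gon of that circumradius (area = (24/2)·10.575²·sin(360°/24) = 347.33 mm²); After the difference (first − rest): starting from the 25.5×19 cube (484.50 mm²), the r=2 cylinder at (9.5, 10) lies wholly inside it (removes its full 12.42 mm² and its 12.53 mm outline becomes a hole wall); the cone at (8.5, 0.5) partially overlaps it — only the 164.96 mm² overlap (of its 347.33 mm²) is removed, clipping the outline — area = 307.11 mm². Checking containment: at z = 0.8 the cross-section extends beyond the z = 0.7 cross-section by about 3.31 mm².

part overhangs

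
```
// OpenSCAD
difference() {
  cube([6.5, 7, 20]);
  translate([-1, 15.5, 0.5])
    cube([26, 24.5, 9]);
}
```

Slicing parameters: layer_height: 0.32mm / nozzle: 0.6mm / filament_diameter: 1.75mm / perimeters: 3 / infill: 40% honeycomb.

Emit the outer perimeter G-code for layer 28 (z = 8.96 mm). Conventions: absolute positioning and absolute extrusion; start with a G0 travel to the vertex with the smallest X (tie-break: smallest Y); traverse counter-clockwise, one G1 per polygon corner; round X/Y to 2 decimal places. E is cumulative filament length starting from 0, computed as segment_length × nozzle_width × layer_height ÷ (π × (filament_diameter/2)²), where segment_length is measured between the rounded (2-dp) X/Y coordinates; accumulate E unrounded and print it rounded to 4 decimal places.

G0 X0.00 Y0.00 Z8.96
G1 X6.50 Y0.00 E0.5189
G1 X6.50 Y7.00 E1.0776
G1 X0.00 Y7.00 E1.5965
G1 X0.00 Y0.00 E2.1553

At z = 8.96 mm: the cube (footprint 6.5×7) is included at this height; the cube at (-1, 15.5) is present — its section is the full 26×24.5 rectangle; Subtracting the remaining from the first: starting from the 6.5×7 cube, the 26×24.5 cube at (-1, 15.5) misses the remaining region (no effect) — 1 connected region. The outline is a single polygon with 4 vertices. Extrusion per mm of travel: 0.6 × 0.32 / (π × 0.875²) = 0.079824. Accumulating E over each segment gives final E = 2.1553.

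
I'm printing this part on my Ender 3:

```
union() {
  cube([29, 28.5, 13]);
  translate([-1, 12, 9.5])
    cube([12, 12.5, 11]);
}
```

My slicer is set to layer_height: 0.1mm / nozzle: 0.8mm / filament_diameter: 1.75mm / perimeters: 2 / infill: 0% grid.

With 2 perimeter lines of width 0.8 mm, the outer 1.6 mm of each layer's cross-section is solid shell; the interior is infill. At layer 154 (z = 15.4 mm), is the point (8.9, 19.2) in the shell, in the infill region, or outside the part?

At z = 15.4 mm: the cube does not reach this height (z outside [0, 13]); the 12×12.5 cube at (-1, 12) contributes its full rectangle; Merging all regions: only the 12×12.5 cube at (-1, 12) is present, so the union is just that shape — 1 connected region. Overall, the cross-section is a single solid region. The nearest boundary edge runs (11.00, 12.00)→(11.00, 24.50); distance from the point to it = 2.10 mm. The point is inside the cross-section and 2.10 mm from the nearest boundary — more than the 1.6 mm shell width (2 × 0.8), so it's in the infill interior.

infill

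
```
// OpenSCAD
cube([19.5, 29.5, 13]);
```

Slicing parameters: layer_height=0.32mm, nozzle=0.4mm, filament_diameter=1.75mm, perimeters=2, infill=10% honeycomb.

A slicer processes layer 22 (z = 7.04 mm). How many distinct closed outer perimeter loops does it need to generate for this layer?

1

At z = 7.04 mm: the 19.5×29.5 cube contributes its full rectangle. The result has 1 disconnected region.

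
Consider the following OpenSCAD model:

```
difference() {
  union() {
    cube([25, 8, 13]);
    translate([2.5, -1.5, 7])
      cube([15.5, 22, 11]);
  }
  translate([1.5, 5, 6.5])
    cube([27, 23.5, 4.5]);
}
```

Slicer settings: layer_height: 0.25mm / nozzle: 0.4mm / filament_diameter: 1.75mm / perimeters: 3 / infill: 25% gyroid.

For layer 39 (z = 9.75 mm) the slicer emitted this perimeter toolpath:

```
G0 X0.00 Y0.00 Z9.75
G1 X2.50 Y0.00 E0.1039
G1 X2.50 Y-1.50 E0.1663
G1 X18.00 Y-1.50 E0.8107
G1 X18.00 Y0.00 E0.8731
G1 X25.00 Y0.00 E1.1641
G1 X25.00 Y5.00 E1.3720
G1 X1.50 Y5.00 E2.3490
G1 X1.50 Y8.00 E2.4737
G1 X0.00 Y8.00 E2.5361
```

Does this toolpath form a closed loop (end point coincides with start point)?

Start point (G0): (0.00, 0.00). End point (last G1): the path does not return to the start — open.

no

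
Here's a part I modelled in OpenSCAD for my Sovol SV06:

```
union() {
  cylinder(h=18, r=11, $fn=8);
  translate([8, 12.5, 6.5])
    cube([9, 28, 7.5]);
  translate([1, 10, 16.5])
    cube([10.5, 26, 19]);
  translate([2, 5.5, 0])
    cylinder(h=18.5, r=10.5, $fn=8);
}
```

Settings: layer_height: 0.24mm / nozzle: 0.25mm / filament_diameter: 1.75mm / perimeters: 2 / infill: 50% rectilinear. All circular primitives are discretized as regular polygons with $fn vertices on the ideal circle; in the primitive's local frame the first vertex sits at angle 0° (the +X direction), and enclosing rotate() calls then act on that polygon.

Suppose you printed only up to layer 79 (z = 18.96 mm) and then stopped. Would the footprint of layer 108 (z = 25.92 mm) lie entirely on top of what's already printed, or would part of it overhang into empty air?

Compare the two slices. At z = 18.96: the cylinder is absent (z outside [0, 18]); the cube at (8, 12.5) is not intersected at this z (z outside [6.5, 14]); the 10.5×26 cube at (1, 10) contributes its full rectangle (area 273.00 mm²); the cylinder at (2, 5.5) does not reach this height (z outside [0, 18.5]); Taking the union: only the 10.5×26 cube at (1, 10) is present, so the union is just that shape — area = 273.00 mm². At z = 25.92: the cylinder is absent (z outside [0, 18]); the cube at (8, 12.5) is not intersected at this z (z outside [6.5, 14]); the cube at (1, 10) (footprint 10.5×26) is included at this height (area 273.00 mm²); the cylinder at (2, 5.5) does not reach this height (z outside [0, 18.5]); Combining (union): only the 10.5×26 cube at (1, 10) is present, so the union is just that shape — area = 273.00 mm². Checking containment: the cross-section at z = 25.92 is a subset of the cross-section at z = 18.96.

entirely on top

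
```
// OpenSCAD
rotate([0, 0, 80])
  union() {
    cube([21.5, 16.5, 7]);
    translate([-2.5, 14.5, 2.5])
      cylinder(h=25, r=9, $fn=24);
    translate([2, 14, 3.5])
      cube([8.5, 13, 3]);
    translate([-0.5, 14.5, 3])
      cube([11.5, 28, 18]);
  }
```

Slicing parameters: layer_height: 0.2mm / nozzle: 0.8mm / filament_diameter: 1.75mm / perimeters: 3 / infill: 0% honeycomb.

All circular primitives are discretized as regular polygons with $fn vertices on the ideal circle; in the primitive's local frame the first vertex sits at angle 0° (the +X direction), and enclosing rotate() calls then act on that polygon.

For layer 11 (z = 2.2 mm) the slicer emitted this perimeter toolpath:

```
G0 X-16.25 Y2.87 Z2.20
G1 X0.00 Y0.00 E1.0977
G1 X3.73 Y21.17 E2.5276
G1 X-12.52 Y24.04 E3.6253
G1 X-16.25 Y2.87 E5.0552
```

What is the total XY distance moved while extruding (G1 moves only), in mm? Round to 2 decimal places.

Sum the Euclidean lengths of each G1 segment: total = 76.00 mm.

76.00 mm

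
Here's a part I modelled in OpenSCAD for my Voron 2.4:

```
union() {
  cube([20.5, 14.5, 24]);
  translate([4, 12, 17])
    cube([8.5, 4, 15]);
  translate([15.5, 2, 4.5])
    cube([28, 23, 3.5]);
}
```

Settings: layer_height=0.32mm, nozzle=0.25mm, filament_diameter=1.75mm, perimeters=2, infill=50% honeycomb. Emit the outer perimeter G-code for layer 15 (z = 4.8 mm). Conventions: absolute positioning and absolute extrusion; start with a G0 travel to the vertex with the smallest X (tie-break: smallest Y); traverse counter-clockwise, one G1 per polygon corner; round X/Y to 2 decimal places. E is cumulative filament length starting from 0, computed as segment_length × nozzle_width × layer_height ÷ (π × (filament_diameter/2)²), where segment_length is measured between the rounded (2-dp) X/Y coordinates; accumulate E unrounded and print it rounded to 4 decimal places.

G0 X0.00 Y0.00 Z4.80
G1 X20.50 Y0.00 E0.6818
G1 X20.50 Y2.00 E0.7484
G1 X43.50 Y2.00 E1.5133
G1 X43.50 Y25.00 E2.2783
G1 X15.50 Y25.00 E3.2096
G1 X15.50 Y14.50 E3.5588
G1 X0.00 Y14.50 E4.0744
G1 X0.00 Y0.00 E4.5566

At z = 4.8 mm: the cube (footprint 20.5×14.5) is included at this height; the cube at (4, 12) is not intersected at this z (z outside [17, 32]); the 28×23 cube at (15.5, 2) contributes its full rectangle; Taking the union: the regions partially overlap (shared area 62.50 mm²), so overlapping operands fuse into one piece — 1 connected region. The outline is a single polygon with 8 vertices. Extrusion per mm of travel: 0.25 × 0.32 / (π × 0.875²) = 0.033260. Accumulating E over each segment gives final E = 4.5566.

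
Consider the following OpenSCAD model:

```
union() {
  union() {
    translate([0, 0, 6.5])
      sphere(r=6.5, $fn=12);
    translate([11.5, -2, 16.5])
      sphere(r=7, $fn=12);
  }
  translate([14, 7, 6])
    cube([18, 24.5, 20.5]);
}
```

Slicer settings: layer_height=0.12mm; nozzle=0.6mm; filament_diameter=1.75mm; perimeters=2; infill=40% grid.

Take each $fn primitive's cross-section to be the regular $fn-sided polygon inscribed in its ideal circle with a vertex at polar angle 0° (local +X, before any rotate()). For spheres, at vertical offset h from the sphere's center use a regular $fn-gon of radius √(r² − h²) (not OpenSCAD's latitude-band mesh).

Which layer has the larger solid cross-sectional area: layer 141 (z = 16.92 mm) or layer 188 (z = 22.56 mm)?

Layer 141 (z = 16.92): the sphere is absent (|z−center|=10.420 > r=6.5); the r=7 sphere at (11.5, -2) slices to a regular 12-gon of circumradius 6.987 (√(r²−h²) with h=0.42 from center) (area = (12/2)·6.987²·sin(360°/12) = 146.47 mm²); Combining (union): only the r=7 sphere at (11.5, -2) is present, so the union is just that shape — area = 146.47 mm²; the cube at (14, 7) (footprint 18×24.5) is included at this height (area 441.00 mm²); Combining (union): the 2 present regions are separate (no shared area or edge), so areas and boundary lengths simply add and each stays a separate island — area = 587.47 mm². So its area = 587.47 mm². Layer 188 (z = 22.56): the sphere is not intersected at this z (|z−center|=16.060 > r=6.5); the r=7 sphere at (11.5, -2) slices to a regular 12-gon of circumradius 3.504 (√(r²−h²) with h=6.06 from center) (area = (12/2)·3.504²·sin(360°/12) = 36.83 mm²); Combining (union): only the r=7 sphere at (11.5, -2) is present, so the union is just that shape — area = 36.83 mm²; the cube at (14, 7) is present — its section is the full 18×24.5 rectangle (area 441.00 mm²); Taking the union: the 2 present regions are separate (no shared area or edge), so areas and boundary lengths simply add and each stays a separate island — area = 477.83 mm². So its area = 477.83 mm². Layer 141 is larger (587.47 vs 477.83 mm²).

layer 141 (z = 16.92 mm)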